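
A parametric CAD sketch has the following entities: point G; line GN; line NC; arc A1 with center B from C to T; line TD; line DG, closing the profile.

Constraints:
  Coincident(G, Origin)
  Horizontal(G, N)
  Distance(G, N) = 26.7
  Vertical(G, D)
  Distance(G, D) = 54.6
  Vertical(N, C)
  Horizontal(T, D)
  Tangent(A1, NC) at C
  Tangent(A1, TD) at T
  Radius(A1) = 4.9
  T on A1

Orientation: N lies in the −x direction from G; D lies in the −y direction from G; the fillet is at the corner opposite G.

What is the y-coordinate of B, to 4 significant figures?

-49.70

G and D share the same x with |GD| = 54.6 and D on the −y side, so D = (0.000, -54.60). The virtual corner opposite G is at (-26.70, -54.60). The tangent condition forces BC to be normal to NC and since A1 is tangent to TD there, BT ⟂ TD, with radius 4.9, so the center B sits 4.9 in from both sides at B = (-21.80, -49.70). So B.y = -49.70.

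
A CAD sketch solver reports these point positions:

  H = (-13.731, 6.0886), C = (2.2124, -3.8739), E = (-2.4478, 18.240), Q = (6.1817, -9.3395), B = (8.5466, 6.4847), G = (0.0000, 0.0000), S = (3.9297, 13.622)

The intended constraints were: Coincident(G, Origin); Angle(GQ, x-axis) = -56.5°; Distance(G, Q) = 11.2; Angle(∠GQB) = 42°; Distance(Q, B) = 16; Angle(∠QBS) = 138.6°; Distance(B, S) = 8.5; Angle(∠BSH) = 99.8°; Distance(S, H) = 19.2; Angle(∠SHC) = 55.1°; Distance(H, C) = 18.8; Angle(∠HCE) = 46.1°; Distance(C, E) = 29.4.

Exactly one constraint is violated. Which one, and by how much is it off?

Distance(C, E) = 29.4 — off by 6.80.

G = (0.00, 0.00) ✓; GQ at -56.50° ✓; |GQ| = 11.20 ✓; ∠GQB = 42.00° ✓; |QB| = 16.00 ✓; ∠QBS = 138.6° ✓; |BS| = 8.500 ✓; ∠BSH = 99.80° ✓; |SH| = 19.20 ✓; ∠SHC = 55.10° ✓; |HC| = 18.80 ✓; ∠HCE = 46.10° ✓; |CE| = 22.60 ✗.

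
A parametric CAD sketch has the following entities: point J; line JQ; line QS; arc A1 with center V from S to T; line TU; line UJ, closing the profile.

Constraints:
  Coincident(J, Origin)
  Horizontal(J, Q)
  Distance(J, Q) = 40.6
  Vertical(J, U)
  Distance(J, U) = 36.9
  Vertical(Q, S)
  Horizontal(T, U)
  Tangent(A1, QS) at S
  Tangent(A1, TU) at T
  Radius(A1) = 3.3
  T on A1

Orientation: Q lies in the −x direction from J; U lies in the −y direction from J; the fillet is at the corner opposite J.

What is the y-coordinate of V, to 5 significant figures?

-33.600

J and U share the same x with |JU| = 36.9 and U on the −y side, so U = (0.0000, -36.900). The virtual corner opposite J is at (-40.600, -36.900). Since A1 is tangent to QS there, VS ⟂ QS and A1 meets TU tangentially, so VT is at right angles to TU, with radius 3.3, so the center V sits 3.3 in from both sides at V = (-37.300, -33.600). So V.y = -33.600.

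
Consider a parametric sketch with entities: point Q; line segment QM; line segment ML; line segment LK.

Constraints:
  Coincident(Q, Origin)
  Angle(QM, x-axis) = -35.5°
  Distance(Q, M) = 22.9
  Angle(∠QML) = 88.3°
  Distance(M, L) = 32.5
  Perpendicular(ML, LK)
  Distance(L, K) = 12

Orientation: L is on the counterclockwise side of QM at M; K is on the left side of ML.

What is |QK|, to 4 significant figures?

33.63

Q is at the origin; QM runs at -35.5° with length 22.9, so M = 22.9·(cos -35.5°, sin -35.5°) = (18.64, -13.30). ∠QML = 88.3°, so ML runs at -35.5° + (180° − 88.3°) = 56.20° from the x-axis; with |ML| = 32.5, L = M + 32.5·(cos 56.20°, sin 56.20°) = (36.72, 13.71). ML ⟂ LK; with |LK| = 12.0 on the left of ML, K = L + 12.0·(-0.8310, 0.5563) = (26.75, 20.38). Then |QK| = |K − Q| = 33.63.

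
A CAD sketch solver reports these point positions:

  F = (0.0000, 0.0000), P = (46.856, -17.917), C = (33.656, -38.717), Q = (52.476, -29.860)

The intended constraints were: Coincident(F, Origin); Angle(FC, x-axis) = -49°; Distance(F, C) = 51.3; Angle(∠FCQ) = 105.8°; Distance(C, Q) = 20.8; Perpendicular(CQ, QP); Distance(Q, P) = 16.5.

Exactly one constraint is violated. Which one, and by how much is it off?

Distance(Q, P) = 16.5 — off by 3.30.

F = (0.00, 0.00) ✓; FC at -49.00° ✓; |FC| = 51.30 ✓; ∠FCQ = 105.8° ✓; |CQ| = 20.80 ✓; ∠(CQ, QP) = 90.00° ✓; |QP| = 13.20 ✗.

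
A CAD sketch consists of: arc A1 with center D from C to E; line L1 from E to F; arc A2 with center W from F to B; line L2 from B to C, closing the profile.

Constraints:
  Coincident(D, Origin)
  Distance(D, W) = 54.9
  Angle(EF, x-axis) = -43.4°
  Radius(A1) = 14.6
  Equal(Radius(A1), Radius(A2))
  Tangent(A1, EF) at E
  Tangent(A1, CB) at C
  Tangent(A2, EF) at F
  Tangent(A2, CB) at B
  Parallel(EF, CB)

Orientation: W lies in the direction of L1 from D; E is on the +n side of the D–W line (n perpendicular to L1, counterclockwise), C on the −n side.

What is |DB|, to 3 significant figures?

56.8

Tangency of A1 to both parallel lines with radius 14.6 puts E and C at D ± 14.6·n: E = (10.0, 10.6), C = (-10.0, -10.6). Equal radii place F and B the same way about W: F = W + 14.6·n = (49.9, -27.1), B = W − 14.6·n = (29.9, -48.3). Then |DB| = |B − D| = 56.8.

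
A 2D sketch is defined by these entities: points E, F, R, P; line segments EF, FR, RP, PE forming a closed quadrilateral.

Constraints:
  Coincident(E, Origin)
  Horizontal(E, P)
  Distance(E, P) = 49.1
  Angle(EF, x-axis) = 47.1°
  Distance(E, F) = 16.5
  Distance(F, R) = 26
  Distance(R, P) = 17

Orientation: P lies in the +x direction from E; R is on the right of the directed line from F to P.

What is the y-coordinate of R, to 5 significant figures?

-3.0449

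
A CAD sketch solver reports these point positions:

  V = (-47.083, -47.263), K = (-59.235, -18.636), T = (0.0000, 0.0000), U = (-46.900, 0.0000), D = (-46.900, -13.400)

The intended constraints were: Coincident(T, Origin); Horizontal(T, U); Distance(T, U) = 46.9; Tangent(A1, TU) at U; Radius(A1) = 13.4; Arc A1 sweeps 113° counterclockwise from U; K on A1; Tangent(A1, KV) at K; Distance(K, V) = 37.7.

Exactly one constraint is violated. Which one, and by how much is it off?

Distance(K, V) = 37.7 — off by 6.60.

T = (0.00, 0.00) ✓; T.y = 0.00, U.y = 0.00 ✓; |TU| = 46.90 ✓; ∠(DU, UT) = 90.00° ✓; |DU| = 13.40 ✓; bearing(D→K) − bearing(D→U) = 113.0° ✓; |DK| = 13.40 ✓; ∠(DK, KV) = 90.00° ✓; |KV| = 31.10 ✗.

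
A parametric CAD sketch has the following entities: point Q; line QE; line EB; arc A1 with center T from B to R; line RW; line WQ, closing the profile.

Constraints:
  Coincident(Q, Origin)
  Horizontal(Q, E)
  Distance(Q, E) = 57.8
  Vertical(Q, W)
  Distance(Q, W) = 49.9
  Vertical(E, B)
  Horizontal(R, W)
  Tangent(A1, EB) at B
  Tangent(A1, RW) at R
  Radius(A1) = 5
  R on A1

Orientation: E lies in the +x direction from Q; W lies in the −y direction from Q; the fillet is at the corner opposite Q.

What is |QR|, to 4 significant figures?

72.65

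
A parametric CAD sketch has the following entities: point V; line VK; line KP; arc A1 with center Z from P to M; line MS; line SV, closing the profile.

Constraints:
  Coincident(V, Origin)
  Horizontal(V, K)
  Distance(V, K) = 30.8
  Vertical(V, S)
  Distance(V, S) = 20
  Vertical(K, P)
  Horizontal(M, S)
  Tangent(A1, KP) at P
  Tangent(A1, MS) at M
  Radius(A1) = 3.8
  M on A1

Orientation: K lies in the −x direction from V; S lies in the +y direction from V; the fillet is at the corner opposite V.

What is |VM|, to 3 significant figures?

33.6

V is at the origin; V and K share the same y with |VK| = 30.8 and K on the −x side, so K = (-30.8, 0.00). VS is vertical with |VS| = 20.0 and S on the +y side, so S = (0.00, 20.0). The virtual corner opposite V is at (-30.8, 20.0). The tangent condition forces ZP to be normal to KP and the tangent condition forces ZM to be normal to MS, with radius 3.8, so the center Z sits 3.8 in from both sides at Z = (-27.0, 16.2). That places the tangent points at P = (-30.8, 16.2) on KP and M = (-27.0, 20.0) on MS. Then |VM| = |M − V| = 33.6.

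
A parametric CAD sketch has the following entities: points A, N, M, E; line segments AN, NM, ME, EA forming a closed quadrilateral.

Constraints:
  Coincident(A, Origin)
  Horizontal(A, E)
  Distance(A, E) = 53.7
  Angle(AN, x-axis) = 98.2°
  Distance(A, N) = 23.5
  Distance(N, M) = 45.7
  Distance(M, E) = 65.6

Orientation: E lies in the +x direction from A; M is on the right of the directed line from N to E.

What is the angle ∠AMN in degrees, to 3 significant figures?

14.0°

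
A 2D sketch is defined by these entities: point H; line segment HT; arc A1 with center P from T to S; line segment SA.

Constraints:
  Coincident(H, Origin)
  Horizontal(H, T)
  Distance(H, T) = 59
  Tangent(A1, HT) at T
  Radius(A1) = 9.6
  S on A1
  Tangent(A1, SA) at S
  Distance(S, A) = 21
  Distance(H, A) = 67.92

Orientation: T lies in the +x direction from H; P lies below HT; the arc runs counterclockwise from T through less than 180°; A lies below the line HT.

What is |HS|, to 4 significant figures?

52.22

Checks: ∠(PT, TH) = 90.00° ✓; |PT| = 9.600 ✓; |PS| = 9.600 ✓; ∠(PS, SA) = 90.00° ✓; |SA| = 21.00 ✓; |HA| = 67.92 ✓.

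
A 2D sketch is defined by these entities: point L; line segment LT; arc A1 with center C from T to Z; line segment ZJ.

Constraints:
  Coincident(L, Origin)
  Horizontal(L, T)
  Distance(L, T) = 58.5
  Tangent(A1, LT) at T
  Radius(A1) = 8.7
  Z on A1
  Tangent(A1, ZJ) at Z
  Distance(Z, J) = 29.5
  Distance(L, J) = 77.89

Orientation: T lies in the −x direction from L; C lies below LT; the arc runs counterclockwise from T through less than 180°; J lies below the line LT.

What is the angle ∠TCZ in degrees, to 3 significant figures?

88.4°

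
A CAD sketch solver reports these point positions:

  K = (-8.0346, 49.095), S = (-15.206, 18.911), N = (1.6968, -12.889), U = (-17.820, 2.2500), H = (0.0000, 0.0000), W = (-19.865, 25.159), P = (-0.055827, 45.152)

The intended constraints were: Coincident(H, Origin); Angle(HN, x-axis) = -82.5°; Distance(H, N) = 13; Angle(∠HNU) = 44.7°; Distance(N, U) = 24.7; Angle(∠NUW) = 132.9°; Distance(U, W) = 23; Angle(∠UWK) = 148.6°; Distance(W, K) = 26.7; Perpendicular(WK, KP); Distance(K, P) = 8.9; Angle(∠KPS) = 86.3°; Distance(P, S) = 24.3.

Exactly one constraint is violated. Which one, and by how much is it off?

Distance(P, S) = 24.3 — off by 6.00.

H = (0.00, 0.00) ✓; HN at -82.50° ✓; |HN| = 13.00 ✓; ∠HNU = 44.70° ✓; |NU| = 24.70 ✓; ∠NUW = 132.9° ✓; |UW| = 23.00 ✓; ∠UWK = 148.6° ✓; |WK| = 26.70 ✓; ∠(WK, KP) = 90.00° ✓; |KP| = 8.900 ✓; ∠KPS = 86.30° ✓; |PS| = 30.30 ✗.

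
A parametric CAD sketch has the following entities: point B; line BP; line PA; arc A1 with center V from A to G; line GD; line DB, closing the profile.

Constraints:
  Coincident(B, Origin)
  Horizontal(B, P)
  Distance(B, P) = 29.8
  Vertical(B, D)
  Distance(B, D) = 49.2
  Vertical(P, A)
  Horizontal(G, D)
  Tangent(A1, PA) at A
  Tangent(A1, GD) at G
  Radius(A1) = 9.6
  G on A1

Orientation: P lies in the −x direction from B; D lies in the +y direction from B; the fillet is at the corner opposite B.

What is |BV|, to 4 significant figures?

44.45

B is at the origin; BP is horizontal with |BP| = 29.8 and P on the −x side, so P = (-29.80, 0.000). BD is vertical with |BD| = 49.2 and D on the +y side, so D = (0.000, 49.20). The virtual corner opposite B is at (-29.80, 49.20). Tangency of A1 to PA means the radius VA is perpendicular to PA and A1 meets GD tangentially, so VG is at right angles to GD, with radius 9.6, so the center V sits 9.6 in from both sides at V = (-20.20, 39.60). Then |BV| = |V − B| = 44.45.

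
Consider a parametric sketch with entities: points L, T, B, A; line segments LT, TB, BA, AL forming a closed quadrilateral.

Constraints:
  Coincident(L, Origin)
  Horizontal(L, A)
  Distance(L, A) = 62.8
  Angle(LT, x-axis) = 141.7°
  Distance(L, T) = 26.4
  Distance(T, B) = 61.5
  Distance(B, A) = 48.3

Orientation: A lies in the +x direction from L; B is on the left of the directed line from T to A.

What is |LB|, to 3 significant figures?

53.9

L is at the origin; L and A share the same y with |LA| = 62.8 and A in +x, so A = (62.8, 0). LT runs at 141.7° with |LT| = 26.4, so T = (-20.7, 16.4). B is determined by |TB| = 61.5 and |BA| = 48.3 together: it lies at the intersection of circle(T, 61.5) and circle(A, 48.3). With |TA| = 85.1, the foot of the radical line on TA is 51.1 from T and the perpendicular offset is √(61.5² − 51.1²) = 34.3. Taking the left-of-TA solution: B = (36.0, 40.2).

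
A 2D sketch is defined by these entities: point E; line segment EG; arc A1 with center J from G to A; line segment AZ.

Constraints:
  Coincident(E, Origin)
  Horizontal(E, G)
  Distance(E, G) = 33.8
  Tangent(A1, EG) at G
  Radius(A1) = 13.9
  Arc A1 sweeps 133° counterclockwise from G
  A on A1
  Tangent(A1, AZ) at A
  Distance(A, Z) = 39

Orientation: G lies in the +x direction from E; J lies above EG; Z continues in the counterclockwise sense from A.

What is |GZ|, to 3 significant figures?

54.4

E is at the origin; E and G share the same y with |EG| = 33.8 and G on the +x side, so G = (33.8, 0.00). Since A1 is tangent to EG there, JG ⟂ EG, so J = G + (0, 13.9) = (33.8, 13.9). On A1, G sits at bearing -90° from J; a 133° counterclockwise sweep puts A at bearing 43°, so A = J + 13.9·(cos 43°, sin 43°) = (44.0, 23.4). The tangent condition forces JA to be normal to AZ, so AZ runs along (−sin 43°, cos 43°); with |AZ| = 39.0, Z = (17.4, 51.9). Then |GZ| = |Z − G| = 54.4.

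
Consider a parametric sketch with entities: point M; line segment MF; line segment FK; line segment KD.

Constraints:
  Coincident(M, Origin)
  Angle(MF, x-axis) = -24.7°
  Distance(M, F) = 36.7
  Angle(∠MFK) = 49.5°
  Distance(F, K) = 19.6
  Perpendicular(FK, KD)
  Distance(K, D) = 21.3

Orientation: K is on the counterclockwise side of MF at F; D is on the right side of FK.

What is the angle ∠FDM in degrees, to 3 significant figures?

47.5°

∠MFK = 49.5°, so FK runs at -24.7° + (180° − 49.5°) = 106° from the x-axis; with |FK| = 19.6, K = F + 19.6·(cos 106°, sin 106°) = (28.0, 3.52). FK ⟂ KD; with |KD| = 21.3 on the right of FK, D = K + 21.3·(0.962, 0.272) = (48.5, 9.32). Then cos ∠FDM = DF·DM / (|DF||DM|), giving 47.5°.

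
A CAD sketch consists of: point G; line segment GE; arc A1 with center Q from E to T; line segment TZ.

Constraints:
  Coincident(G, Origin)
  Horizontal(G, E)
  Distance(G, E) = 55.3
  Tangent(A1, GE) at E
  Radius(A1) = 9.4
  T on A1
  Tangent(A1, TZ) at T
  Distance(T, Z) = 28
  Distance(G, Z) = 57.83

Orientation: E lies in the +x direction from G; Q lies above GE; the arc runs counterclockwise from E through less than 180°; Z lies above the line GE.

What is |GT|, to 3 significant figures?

64.4

Checks: ∠(QE, EG) = 90.00° ✓; |QT| = 9.400 ✓; ∠(QT, TZ) = 90.00° ✓; |TZ| = 28.00 ✓; |GZ| = 57.83 ✓.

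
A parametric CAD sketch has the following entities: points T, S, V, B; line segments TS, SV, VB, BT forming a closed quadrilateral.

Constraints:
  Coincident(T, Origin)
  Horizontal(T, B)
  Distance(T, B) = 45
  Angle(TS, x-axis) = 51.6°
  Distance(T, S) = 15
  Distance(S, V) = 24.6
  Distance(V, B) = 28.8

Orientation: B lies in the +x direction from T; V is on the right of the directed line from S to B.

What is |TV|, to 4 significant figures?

21.51

T is at the origin; T and B share the same y with |TB| = 45.0 and B in +x, so B = (45.0, 0). TS runs at 51.6° with |TS| = 15.0, so S = (9.317, 11.76). V is determined by |SV| = 24.6 and |VB| = 28.8 together: it lies at the intersection of circle(S, 24.6) and circle(B, 28.8). With |SB| = 37.57, the foot of the radical line on SB is 15.80 from S and the perpendicular offset is √(24.6² − 15.80²) = 18.86. Taking the right-of-SB solution: V = (18.42, -11.10).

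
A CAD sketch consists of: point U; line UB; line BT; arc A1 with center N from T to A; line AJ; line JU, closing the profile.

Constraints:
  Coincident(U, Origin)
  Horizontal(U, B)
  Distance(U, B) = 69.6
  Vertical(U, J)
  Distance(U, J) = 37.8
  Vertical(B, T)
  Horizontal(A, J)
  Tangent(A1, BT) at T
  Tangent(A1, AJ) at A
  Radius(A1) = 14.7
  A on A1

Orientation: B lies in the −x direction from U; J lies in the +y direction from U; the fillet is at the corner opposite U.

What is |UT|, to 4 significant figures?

73.33

U is at the origin; U and B share the same y with |UB| = 69.6 and B on the −x side, so B = (-69.60, 0.000). UJ is vertical with |UJ| = 37.8 and J on the +y side, so J = (0.000, 37.80). The virtual corner opposite U is at (-69.60, 37.80). Tangency of A1 to BT means the radius NT is perpendicular to BT and A1 meets AJ tangentially, so NA is at right angles to AJ, with radius 14.7, so the center N sits 14.7 in from both sides at N = (-54.90, 23.10). That places the tangent points at T = (-69.60, 23.10) on BT and A = (-54.90, 37.80) on AJ. Then |UT| = |T − U| = 73.33.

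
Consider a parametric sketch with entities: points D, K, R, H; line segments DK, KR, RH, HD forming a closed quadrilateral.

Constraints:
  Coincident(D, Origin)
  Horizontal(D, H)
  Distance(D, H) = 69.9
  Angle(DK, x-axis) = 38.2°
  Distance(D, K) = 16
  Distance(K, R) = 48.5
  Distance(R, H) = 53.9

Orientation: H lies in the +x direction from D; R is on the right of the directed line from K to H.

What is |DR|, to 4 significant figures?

46.17

D is at the origin; D and H share the same y with |DH| = 69.9 and H in +x, so H = (69.9, 0). DK runs at 38.2° with |DK| = 16.0, so K = (12.57, 9.895). R is determined by |KR| = 48.5 and |RH| = 53.9 together: it lies at the intersection of circle(K, 48.5) and circle(H, 53.9). With |KH| = 58.17, the foot of the radical line on KH is 24.33 from K and the perpendicular offset is √(48.5² − 24.33²) = 41.95. Taking the right-of-KH solution: R = (29.42, -35.59).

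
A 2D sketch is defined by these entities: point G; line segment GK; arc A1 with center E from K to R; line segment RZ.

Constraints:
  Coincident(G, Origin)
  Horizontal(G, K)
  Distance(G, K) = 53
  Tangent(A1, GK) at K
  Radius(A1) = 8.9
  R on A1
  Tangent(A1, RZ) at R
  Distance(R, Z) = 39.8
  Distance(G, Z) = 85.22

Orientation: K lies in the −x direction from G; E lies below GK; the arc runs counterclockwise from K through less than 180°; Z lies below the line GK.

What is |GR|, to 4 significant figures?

61.89

G is at the origin; G and K share the same y with |GK| = 53.0 and K on the −x side, so K = (-53.00, 0.000). Tangency of A1 to GK means the radius EK is perpendicular to GK, so E = K + (0, -8.9) = (-53.00, -8.900). Since ER ⟂ RZ (tangency), |EZ| = √(8.9² + 39.8²) = 40.78 regardless of where R sits on A1. So Z lies on both circle(G, 85.22) and circle(E, 40.78); the below-GK intersection is Z = (-72.57, -44.68). R is the foot of the tangent from Z: R = (-61.55, -6.437).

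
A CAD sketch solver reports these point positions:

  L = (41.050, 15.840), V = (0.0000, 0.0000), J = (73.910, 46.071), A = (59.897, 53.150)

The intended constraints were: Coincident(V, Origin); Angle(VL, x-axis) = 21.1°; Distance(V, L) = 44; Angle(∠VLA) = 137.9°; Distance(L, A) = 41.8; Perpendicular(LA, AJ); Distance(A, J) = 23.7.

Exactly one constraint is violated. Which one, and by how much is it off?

Distance(A, J) = 23.7 — off by 8.00.

V = (0.00, 0.00) ✓; VL at 21.10° ✓; |VL| = 44.00 ✓; ∠VLA = 137.9° ✓; |LA| = 41.80 ✓; ∠(LA, AJ) = 90.00° ✓; |AJ| = 15.70 ✗.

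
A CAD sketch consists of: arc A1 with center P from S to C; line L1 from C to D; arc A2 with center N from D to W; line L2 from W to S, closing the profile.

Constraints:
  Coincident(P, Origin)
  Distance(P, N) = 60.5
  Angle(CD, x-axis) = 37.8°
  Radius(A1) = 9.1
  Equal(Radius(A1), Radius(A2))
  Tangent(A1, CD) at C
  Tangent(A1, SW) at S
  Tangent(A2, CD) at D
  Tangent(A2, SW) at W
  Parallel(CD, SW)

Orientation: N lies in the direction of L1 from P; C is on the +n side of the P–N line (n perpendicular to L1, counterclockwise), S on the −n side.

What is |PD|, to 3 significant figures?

61.2

The slot axis is L1's direction at 37.8°, so u = (cos 37.8°, sin 37.8°) = (0.790, 0.613) and n = (−sin 37.8°, cos 37.8°) = (-0.613, 0.790). P is at the origin and N lies 60.5 along u from P, so N = 60.5·u = (47.8, 37.1). Tangency of A1 to both parallel lines with radius 9.1 puts C and S at P ± 9.1·n: C = (-5.58, 7.19), S = (5.58, -7.19). Equal radii place D and W the same way about N: D = N + 9.1·n = (42.2, 44.3), W = N − 9.1·n = (53.4, 29.9). Then |PD| = |D − P| = 61.2.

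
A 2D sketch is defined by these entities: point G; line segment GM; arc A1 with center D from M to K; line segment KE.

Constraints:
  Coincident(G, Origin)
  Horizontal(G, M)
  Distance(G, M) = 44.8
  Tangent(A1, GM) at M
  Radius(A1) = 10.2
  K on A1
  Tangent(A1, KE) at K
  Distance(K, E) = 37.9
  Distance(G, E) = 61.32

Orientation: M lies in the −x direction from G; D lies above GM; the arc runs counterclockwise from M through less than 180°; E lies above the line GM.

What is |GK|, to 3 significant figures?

36.3

Checks: |DK| = 10.20 ✓; ∠(DK, KE) = 90.00° ✓; |KE| = 37.90 ✓; |GE| = 61.32 ✓.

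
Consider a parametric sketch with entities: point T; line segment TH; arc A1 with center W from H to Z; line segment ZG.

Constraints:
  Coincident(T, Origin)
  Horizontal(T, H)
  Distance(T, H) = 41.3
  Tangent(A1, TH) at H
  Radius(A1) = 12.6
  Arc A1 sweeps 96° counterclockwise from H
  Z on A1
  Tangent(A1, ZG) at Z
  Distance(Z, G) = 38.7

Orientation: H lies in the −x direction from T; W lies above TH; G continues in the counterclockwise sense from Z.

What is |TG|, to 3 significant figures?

61.8

On A1, H sits at bearing -90° from W; a 96° counterclockwise sweep puts Z at bearing 6°, so Z = W + 12.6·(cos 6°, sin 6°) = (-28.8, 13.9). Since A1 is tangent to ZG there, WZ ⟂ ZG, so ZG runs along (−sin 6°, cos 6°); with |ZG| = 38.7, G = (-32.8, 52.4). Then |TG| = |G − T| = 61.8.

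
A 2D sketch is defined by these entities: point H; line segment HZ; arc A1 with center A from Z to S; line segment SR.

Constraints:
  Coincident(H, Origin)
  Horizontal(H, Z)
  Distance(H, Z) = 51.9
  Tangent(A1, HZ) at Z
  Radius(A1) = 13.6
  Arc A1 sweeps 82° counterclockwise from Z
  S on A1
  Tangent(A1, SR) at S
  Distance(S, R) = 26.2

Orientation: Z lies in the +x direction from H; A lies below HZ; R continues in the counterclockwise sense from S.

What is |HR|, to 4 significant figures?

51.26

H is at the origin; H and Z share the same y with |HZ| = 51.9 and Z on the +x side, so Z = (51.90, 0.000). A1 meets HZ tangentially, so AZ is at right angles to HZ, so A = Z + (0, -13.6) = (51.90, -13.60). On A1, Z sits at bearing 90° from A; an 82° counterclockwise sweep puts S at bearing 172°, so S = A + 13.6·(cos 172°, sin 172°) = (38.43, -11.71). Since A1 is tangent to SR there, AS ⟂ SR, so SR runs along (−sin 172°, cos 172°); with |SR| = 26.2, R = (34.79, -37.65). Then |HR| = |R − H| = 51.26.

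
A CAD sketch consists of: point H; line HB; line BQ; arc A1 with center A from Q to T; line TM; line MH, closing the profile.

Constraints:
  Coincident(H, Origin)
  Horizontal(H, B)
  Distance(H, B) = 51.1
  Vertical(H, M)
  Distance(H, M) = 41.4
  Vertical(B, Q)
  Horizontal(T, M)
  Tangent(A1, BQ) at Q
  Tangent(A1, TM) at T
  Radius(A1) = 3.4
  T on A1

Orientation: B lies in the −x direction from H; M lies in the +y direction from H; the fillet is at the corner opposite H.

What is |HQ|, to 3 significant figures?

63.7

H is at the origin; HB is horizontal with |HB| = 51.1 and B on the −x side, so B = (-51.1, 0.00). HM is vertical with |HM| = 41.4 and M on the +y side, so M = (0.00, 41.4). The virtual corner opposite H is at (-51.1, 41.4). A1 meets BQ tangentially, so AQ is at right angles to BQ and tangency of A1 to TM means the radius AT is perpendicular to TM, with radius 3.4, so the center A sits 3.4 in from both sides at A = (-47.7, 38.0). That places the tangent points at Q = (-51.1, 38.0) on BQ and T = (-47.7, 41.4) on TM. Then |HQ| = |Q − H| = 63.7.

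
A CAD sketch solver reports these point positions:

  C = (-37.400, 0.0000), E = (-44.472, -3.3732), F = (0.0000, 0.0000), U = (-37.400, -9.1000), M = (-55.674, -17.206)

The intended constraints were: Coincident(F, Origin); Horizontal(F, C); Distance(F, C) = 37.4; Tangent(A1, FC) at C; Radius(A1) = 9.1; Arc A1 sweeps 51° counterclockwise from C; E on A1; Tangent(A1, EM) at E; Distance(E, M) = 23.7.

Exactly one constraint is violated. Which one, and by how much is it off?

Distance(E, M) = 23.7 — off by 5.90.

F = (0.00, 0.00) ✓; F.y = 0.00, C.y = 0.00 ✓; |FC| = 37.40 ✓; ∠(UC, CF) = 90.00° ✓; |UC| = 9.100 ✓; bearing(U→E) − bearing(U→C) = 51.00° ✓; |UE| = 9.100 ✓; ∠(UE, EM) = 90.00° ✓; |EM| = 17.80 ✗.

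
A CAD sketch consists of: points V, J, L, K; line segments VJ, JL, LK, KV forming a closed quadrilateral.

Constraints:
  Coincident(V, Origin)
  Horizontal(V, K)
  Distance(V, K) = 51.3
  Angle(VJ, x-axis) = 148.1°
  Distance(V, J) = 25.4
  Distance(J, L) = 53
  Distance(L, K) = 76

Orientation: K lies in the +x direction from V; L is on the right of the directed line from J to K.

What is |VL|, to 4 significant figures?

41.43

Checks: |JL| = 53.00 ✓; |LK| = 76.00 ✓.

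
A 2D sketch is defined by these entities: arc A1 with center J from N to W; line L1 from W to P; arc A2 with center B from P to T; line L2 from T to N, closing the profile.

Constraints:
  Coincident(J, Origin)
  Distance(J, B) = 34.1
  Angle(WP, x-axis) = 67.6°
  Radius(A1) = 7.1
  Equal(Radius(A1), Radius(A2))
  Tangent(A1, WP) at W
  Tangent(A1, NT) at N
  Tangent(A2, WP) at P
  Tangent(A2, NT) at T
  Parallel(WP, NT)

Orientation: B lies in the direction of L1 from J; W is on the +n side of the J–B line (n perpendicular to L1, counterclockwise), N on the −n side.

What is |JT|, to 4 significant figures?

34.83

The slot axis is L1's direction at 67.6°, so u = (cos 67.6°, sin 67.6°) = (0.3811, 0.9245) and n = (−sin 67.6°, cos 67.6°) = (-0.9245, 0.3811). J is at the origin and B lies 34.1 along u from J, so B = 34.1·u = (12.99, 31.53). Tangency of A1 to both parallel lines with radius 7.1 puts W and N at J ± 7.1·n: W = (-6.564, 2.706), N = (6.564, -2.706). Equal radii place P and T the same way about B: P = B + 7.1·n = (6.430, 34.23), T = B − 7.1·n = (19.56, 28.82). Then |JT| = |T − J| = 34.83.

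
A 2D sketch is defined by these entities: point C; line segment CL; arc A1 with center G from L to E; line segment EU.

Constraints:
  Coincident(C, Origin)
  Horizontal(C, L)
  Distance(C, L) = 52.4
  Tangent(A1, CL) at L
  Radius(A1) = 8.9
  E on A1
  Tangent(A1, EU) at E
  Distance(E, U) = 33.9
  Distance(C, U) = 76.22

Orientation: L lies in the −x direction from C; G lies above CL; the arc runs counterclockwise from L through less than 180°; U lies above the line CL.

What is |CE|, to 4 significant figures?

47.01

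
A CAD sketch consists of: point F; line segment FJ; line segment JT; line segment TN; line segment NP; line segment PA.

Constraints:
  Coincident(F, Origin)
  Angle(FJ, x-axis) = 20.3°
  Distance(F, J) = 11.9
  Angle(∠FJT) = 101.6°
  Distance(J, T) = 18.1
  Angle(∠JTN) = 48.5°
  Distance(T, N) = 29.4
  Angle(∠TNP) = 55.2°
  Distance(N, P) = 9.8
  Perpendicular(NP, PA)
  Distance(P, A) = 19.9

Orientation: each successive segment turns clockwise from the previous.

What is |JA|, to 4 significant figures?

17.46

F is at the origin; FJ runs at 20.3° with length 11.9, so J = (11.16, 4.129). ∠FJT = 101.6° gives JT at -58.10° from the x-axis; with |JT| = 18.1, T = (20.73, -11.24). ∠JTN = 48.5° gives TN at 170.4° from the x-axis; with |TN| = 29.4, N = (-8.263, -6.335). ∠TNP = 55.2° gives NP at 45.60° from the x-axis; with |NP| = 9.8, P = (-1.406, 0.6670). The perpendicularity gives PA at right angles to NP, so PA runs at -44.40°; with |PA| = 19.9, A = (12.81, -13.26). Then |JA| = |A − J| = 17.46.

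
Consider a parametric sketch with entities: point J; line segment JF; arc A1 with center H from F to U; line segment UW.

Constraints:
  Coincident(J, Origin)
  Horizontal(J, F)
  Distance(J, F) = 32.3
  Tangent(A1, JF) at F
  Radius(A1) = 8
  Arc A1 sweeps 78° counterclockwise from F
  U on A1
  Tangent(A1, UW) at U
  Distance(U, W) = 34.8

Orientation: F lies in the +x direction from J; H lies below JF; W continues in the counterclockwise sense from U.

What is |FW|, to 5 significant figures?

43.094

J is at the origin; JF is horizontal with |JF| = 32.3 and F on the +x side, so F = (32.300, 0.0000). A1 meets JF tangentially, so HF is at right angles to JF, so H = F + (0, -8) = (32.300, -8.0000). On A1, F sits at bearing 90° from H; a 78° counterclockwise sweep puts U at bearing 168°, so U = H + 8.0·(cos 168°, sin 168°) = (24.475, -6.3367). Tangency of A1 to UW means the radius HU is perpendicular to UW, so UW runs along (−sin 168°, cos 168°); with |UW| = 34.8, W = (17.239, -40.376). Then |FW| = |W − F| = 43.094.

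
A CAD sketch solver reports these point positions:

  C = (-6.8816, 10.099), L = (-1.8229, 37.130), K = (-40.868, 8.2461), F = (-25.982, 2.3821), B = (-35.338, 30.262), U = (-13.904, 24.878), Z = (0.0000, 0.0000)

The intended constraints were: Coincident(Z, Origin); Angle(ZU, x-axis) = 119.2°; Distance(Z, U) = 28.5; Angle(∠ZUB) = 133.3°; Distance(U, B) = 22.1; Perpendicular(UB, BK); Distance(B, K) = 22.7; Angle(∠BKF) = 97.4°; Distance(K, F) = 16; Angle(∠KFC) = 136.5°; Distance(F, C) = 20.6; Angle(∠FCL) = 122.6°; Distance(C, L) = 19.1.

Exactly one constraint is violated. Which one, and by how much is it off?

Distance(C, L) = 19.1 — off by 8.40.

Z = (0.00, 0.00) ✓; ZU at 119.2° ✓; |ZU| = 28.50 ✓; ∠ZUB = 133.3° ✓; |UB| = 22.10 ✓; ∠(UB, BK) = 90.00° ✓; |BK| = 22.70 ✓; ∠BKF = 97.40° ✓; |KF| = 16.00 ✓; ∠KFC = 136.5° ✓; |FC| = 20.60 ✓; ∠FCL = 122.6° ✓; |CL| = 27.50 ✗.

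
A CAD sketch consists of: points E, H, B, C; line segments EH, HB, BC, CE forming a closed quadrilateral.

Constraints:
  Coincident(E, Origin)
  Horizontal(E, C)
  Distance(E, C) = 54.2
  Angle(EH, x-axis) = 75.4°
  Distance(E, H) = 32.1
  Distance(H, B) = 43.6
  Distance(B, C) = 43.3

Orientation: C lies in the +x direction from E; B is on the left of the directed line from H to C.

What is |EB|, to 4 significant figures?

66.01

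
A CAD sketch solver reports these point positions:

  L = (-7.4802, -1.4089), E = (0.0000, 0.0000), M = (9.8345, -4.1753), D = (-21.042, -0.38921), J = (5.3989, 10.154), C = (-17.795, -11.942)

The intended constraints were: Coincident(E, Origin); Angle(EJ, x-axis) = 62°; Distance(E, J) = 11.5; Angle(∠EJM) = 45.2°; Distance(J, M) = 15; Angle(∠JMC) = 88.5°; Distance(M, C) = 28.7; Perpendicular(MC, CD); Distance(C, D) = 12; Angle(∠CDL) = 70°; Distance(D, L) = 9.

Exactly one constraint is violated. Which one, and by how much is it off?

Distance(D, L) = 9 — off by 4.60.

E = (0.00, 0.00) ✓; EJ at 62.00° ✓; |EJ| = 11.50 ✓; ∠EJM = 45.20° ✓; |JM| = 15.00 ✓; ∠JMC = 88.50° ✓; |MC| = 28.70 ✓; ∠(MC, CD) = 90.00° ✓; |CD| = 12.00 ✓; ∠CDL = 70.00° ✓; |DL| = 13.60 ✗.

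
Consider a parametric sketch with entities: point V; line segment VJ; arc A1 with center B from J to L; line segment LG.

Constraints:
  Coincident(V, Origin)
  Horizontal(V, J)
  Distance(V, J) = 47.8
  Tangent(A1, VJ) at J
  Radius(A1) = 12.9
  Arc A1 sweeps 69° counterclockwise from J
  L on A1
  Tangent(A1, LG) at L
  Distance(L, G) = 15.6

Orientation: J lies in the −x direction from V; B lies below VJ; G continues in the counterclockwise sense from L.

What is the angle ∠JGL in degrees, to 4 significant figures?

16.67°

V is at the origin; VJ is horizontal with |VJ| = 47.8 and J on the −x side, so J = (-47.80, 0.000). The tangent condition forces BJ to be normal to VJ, so B = J + (0, -12.9) = (-47.80, -12.90). On A1, J sits at bearing 90° from B; a 69° counterclockwise sweep puts L at bearing 159°, so L = B + 12.9·(cos 159°, sin 159°) = (-59.84, -8.277). Since A1 is tangent to LG there, BL ⟂ LG, so LG runs along (−sin 159°, cos 159°); with |LG| = 15.6, G = (-65.43, -22.84). Then cos ∠JGL = GJ·GL / (|GJ||GL|), giving 16.67°.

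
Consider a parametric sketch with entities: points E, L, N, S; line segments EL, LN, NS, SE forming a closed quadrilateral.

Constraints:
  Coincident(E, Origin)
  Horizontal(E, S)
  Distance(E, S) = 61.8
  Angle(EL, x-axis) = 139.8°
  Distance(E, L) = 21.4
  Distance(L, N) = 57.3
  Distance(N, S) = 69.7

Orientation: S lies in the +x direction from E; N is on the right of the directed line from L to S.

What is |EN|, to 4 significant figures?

39.83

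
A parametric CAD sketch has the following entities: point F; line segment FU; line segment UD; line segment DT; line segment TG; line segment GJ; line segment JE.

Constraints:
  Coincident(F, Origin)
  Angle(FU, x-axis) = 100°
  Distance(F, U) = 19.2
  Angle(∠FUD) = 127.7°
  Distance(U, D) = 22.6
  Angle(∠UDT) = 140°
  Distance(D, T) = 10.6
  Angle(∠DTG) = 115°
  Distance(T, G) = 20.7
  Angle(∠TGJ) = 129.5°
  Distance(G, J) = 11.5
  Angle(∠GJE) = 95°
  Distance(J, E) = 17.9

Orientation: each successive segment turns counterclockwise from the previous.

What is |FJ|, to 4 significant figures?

31.28

F is at the origin; FU runs at 100.0° with length 19.2, so U = (-3.334, 18.91). ∠FUD = 127.7° gives UD at 152.3° from the x-axis; with |UD| = 22.6, D = (-23.34, 29.41). ∠UDT = 140.0° gives DT at -167.7° from the x-axis; with |DT| = 10.6, T = (-33.70, 27.16). ∠DTG = 115.0° gives TG at -102.7° from the x-axis; with |TG| = 20.7, G = (-38.25, 6.962). ∠TGJ = 129.5° gives GJ at -52.20° from the x-axis; with |GJ| = 11.5, J = (-31.20, -2.125). Then |FJ| = |J − F| = 31.28.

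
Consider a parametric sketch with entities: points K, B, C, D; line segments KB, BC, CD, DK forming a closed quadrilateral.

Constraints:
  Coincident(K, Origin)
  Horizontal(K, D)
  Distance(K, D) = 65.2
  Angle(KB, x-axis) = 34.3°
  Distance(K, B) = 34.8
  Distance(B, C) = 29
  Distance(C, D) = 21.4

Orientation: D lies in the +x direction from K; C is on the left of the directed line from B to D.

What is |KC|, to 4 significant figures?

61.13

Checks: K = (0.00, 0.00) ✓; |BC| = 29.00 ✓; |CD| = 21.40 ✓.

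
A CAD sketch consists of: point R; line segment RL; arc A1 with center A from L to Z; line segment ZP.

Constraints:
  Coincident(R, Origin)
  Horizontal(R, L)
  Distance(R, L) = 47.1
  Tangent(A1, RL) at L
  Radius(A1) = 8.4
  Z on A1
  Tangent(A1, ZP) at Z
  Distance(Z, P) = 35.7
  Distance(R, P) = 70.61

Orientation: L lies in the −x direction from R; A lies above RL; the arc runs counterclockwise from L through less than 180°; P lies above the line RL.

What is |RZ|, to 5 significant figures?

41.333

R is at the origin; RL is horizontal with |RL| = 47.1 and L on the −x side, so L = (-47.100, 0.0000). A1 meets RL tangentially, so AL is at right angles to RL, so A = L + (0, 8.4) = (-47.100, 8.4000). Since AZ ⟂ ZP (tangency), |AP| = √(8.4² + 35.7²) = 36.675 regardless of where Z sits on A1. So P lies on both circle(R, 70.61) and circle(A, 36.675); the above-RL intersection is P = (-55.065, 44.200). Z is the foot of the tangent from P: Z = (-39.536, 12.054).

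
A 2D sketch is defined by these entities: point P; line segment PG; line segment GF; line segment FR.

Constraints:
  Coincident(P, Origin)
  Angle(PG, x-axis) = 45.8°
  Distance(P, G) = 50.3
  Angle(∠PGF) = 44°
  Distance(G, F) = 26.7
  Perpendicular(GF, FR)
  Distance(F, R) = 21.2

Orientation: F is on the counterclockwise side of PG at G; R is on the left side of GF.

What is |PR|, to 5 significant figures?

16.696

∠PGF = 44.0°, so GF runs at 45.8° + (180° − 44.0°) = 181.80° from the x-axis; with |GF| = 26.7, F = G + 26.7·(cos 181.80°, sin 181.80°) = (8.3806, 35.222). GF ⟂ FR; with |FR| = 21.2 on the left of GF, R = F + 21.2·(0.031411, -0.99951) = (9.0465, 14.032). Then |PR| = |R − P| = 16.696.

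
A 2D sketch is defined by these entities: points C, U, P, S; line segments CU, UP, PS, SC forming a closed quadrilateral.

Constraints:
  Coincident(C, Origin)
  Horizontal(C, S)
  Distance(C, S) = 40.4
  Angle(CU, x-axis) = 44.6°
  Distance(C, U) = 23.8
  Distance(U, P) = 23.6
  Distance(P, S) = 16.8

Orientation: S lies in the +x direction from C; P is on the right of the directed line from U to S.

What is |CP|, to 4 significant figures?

25.20

C is at the origin; CS is horizontal with |CS| = 40.4 and S in +x, so S = (40.4, 0). CU runs at 44.6° with |CU| = 23.8, so U = (16.95, 16.71). P is determined by |UP| = 23.6 and |PS| = 16.8 together: it lies at the intersection of circle(U, 23.6) and circle(S, 16.8). With |US| = 28.80, the foot of the radical line on US is 19.17 from U and the perpendicular offset is √(23.6² − 19.17²) = 13.77. Taking the right-of-US solution: P = (24.57, -5.624).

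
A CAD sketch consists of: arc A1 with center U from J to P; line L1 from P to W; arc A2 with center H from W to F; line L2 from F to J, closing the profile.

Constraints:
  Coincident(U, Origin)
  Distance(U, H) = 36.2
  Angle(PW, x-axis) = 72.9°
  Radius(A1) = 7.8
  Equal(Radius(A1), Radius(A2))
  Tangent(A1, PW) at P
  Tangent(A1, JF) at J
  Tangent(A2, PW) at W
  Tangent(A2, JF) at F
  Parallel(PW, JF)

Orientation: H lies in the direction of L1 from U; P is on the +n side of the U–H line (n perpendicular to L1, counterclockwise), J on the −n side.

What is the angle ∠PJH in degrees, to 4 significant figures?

77.84°

U is at the origin and H lies 36.2 along u from U, so H = 36.2·u = (10.64, 34.60). Tangency of A1 to both parallel lines with radius 7.8 puts P and J at U ± 7.8·n: P = (-7.455, 2.294), J = (7.455, -2.294). Then cos ∠PJH = JP·JH / (|JP||JH|), giving 77.84°.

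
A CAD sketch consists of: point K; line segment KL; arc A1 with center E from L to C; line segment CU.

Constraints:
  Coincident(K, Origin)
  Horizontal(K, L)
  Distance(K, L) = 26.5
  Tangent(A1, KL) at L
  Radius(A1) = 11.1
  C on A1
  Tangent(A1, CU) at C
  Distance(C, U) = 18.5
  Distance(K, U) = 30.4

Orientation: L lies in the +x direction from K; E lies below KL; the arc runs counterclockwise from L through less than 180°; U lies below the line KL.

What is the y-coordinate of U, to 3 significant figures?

-27.6

K is at the origin; K and L share the same y with |KL| = 26.5 and L on the +x side, so L = (26.5, 0.00). A1 meets KL tangentially, so EL is at right angles to KL, so E = L + (0, -11.1) = (26.5, -11.1). Since EC ⟂ CU (tangency), |EU| = √(11.1² + 18.5²) = 21.6 regardless of where C sits on A1. So U lies on both circle(K, 30.4) and circle(E, 21.6); the below-KL intersection is U = (12.7, -27.6). C is the foot of the tangent from U: C = (15.5, -9.37).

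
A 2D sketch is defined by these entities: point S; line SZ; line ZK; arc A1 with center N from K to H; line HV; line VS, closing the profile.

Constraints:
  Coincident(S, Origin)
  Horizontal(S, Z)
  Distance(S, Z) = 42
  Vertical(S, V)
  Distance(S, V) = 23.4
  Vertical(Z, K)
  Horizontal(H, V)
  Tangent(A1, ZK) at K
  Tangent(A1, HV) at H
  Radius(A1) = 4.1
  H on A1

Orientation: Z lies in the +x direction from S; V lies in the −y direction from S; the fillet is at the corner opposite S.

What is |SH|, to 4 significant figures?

44.54

S is at the origin; S and Z share the same y with |SZ| = 42.0 and Z on the +x side, so Z = (42.00, 0.000). SV is vertical with |SV| = 23.4 and V on the −y side, so V = (0.000, -23.40). The virtual corner opposite S is at (42.00, -23.40). The tangent condition forces NK to be normal to ZK and tangency of A1 to HV means the radius NH is perpendicular to HV, with radius 4.1, so the center N sits 4.1 in from both sides at N = (37.90, -19.30). That places the tangent points at K = (42.00, -19.30) on ZK and H = (37.90, -23.40) on HV. Then |SH| = |H − S| = 44.54.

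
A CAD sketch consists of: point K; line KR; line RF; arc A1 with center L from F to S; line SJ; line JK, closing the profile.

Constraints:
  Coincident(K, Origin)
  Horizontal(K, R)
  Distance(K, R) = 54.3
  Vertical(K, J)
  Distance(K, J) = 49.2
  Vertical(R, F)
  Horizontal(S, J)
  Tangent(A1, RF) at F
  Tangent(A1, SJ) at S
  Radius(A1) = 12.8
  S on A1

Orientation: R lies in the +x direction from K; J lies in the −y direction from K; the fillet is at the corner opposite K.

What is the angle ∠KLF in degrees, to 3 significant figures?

139°

K is at the origin; K and R share the same y with |KR| = 54.3 and R on the +x side, so R = (54.3, 0.00). KJ is vertical with |KJ| = 49.2 and J on the −y side, so J = (0.00, -49.2). The virtual corner opposite K is at (54.3, -49.2). A1 meets RF tangentially, so LF is at right angles to RF and A1 meets SJ tangentially, so LS is at right angles to SJ, with radius 12.8, so the center L sits 12.8 in from both sides at L = (41.5, -36.4). That places the tangent points at F = (54.3, -36.4) on RF and S = (41.5, -49.2) on SJ. Then cos ∠KLF = LK·LF / (|LK||LF|), giving 139°.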